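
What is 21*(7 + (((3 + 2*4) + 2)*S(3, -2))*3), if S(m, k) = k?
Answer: -1491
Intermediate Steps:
21*(7 + (((3 + 2*4) + 2)*S(3, -2))*3) = 21*(7 + (((3 + 2*4) + 2)*(-2))*3) = 21*(7 + (((3 + 8) + 2)*(-2))*3) = 21*(7 + ((11 + 2)*(-2))*3) = 21*(7 + (13*(-2))*3) = 21*(7 - 26*3) = 21*(7 - 78) = 21*(-71) = -1491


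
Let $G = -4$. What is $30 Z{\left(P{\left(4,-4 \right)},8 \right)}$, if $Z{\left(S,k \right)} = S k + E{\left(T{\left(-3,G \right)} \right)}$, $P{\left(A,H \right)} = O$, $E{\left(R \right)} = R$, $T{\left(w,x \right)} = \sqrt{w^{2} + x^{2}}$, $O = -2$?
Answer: $-330$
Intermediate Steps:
$P{\left(A,H \right)} = -2$
$Z{\left(S,k \right)} = 5 + S k$ ($Z{\left(S,k \right)} = S k + \sqrt{\left(-3\right)^{2} + \left(-4\right)^{2}} = S k + \sqrt{9 + 16} = S k + \sqrt{25} = S k + 5 = 5 + S k$)
$30 Z{\left(P{\left(4,-4 \right)},8 \right)} = 30 \left(5 - 16\right) = 30 \left(-11\right) = -330$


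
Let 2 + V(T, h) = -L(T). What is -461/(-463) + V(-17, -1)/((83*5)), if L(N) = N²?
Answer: 56582/192145 ≈ 0.29448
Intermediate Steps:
V(T, h) = -2 - T²
-461/(-463) + V(-17, -1)/((83*5)) = -461/(-463) + (-2 - 1*(-17)²)/((83*5)) = -461*(-1/463) + (-2 - 1*289)/415 = 461/463 + (-2 - 289)*(1/415) = 461/463 - 291*1/415 = 461/463 - 291/415 = 56582/192145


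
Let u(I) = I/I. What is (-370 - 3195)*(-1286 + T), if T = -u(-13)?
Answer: 4588155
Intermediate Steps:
u(I) = 1
T = -1 (T = -1*1 = -1)
(-370 - 3195)*(-1286 + T) = (-370 - 3195)*(-1286 - 1) = -3565*(-1287) = 4588155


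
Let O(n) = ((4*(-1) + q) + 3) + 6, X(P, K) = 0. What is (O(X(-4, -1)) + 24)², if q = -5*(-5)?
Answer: 2916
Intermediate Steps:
q = 25
O(n) = 30 (O(n) = ((4*(-1) + 25) + 3) + 6 = ((-4 + 25) + 3) + 6 = (21 + 3) + 6 = 24 + 6 = 30)
(O(X(-4, -1)) + 24)² = (30 + 24)² = 54² = 2916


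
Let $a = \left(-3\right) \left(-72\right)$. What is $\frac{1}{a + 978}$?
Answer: $\frac{1}{1194} \approx 0.00083752$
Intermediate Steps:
$a = 216$
$\frac{1}{a + 978} = \frac{1}{216 + 978} = \frac{1}{1194}$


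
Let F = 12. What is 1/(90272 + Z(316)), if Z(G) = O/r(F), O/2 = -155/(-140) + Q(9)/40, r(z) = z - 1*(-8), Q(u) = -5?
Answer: 112/10110475 ≈ 1.1078e-5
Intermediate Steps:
r(z) = 8 + z (r(z) = z + 8 = 8 + z)
O = 55/28 (O = 2*(-155/(-140) - 5/40) = 2*(-155*(-1/140) - 5*1/40) = 2*(31/28 - ⅛) = 2*(55/56) = 55/28 ≈ 1.9643)
Z(G) = 11/112 (Z(G) = 55/(28*(8 + 12)) = (55/28)/20 = (55/28)*(1/20) = 11/112)
1/(90272 + Z(316)) = 1/(90272 + 11/112) = 1/(10110475/112) = 112/10110475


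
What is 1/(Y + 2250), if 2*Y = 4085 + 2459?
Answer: 1/5522 ≈ 0.00018109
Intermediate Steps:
Y = 3272 (Y = (4085 + 2459)/2 = (1/2)*6544 = 3272)
1/(Y + 2250) = 1/(3272 + 2250) = 1/5522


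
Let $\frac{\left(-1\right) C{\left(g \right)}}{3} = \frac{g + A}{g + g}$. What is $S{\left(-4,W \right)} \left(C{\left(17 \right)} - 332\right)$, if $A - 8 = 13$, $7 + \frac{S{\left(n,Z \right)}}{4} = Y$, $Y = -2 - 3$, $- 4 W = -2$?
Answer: $\frac{273648}{17} \approx 16097.0$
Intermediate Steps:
$W = \frac{1}{2}$ ($W = \left(- \frac{1}{4}\right) \left(-2\right) = \frac{1}{2} \approx 0.5$)
$Y = -5$ ($Y = -2 - 3 = -5$)
$S{\left(n,Z \right)} = -48$ ($S{\left(n,Z \right)} = -28 + 4 \left(-5\right) = -28 - 20 = -48$)
$A = 21$ ($A = 8 + 13 = 21$)
$C{\left(g \right)} = - \frac{3 \left(21 + g\right)}{2 g}$ ($C{\left(g \right)} = - 3 \frac{g + 21}{g + g} = - 3 \frac{21 + g}{2 g} = - \frac{3 \left(21 + g\right)}{2 g}$)
$S{\left(-4,W \right)} \left(C{\left(17 \right)} - 332\right) = - 48 \left(\frac{3 \left(-21 - 17\right)}{2 \cdot 17} - 332\right) = - 48 \left(\frac{3}{2} \cdot \frac{1}{17} \left(-21 - 17\right) - 332\right) = - 48 \left(\frac{3}{2} \cdot \frac{1}{17} \left(-38\right) - 332\right) = - 48 \left(- \frac{57}{17} - 332\right) = \left(-48\right) \left(- \frac{5701}{17}\right) = \frac{273648}{17}$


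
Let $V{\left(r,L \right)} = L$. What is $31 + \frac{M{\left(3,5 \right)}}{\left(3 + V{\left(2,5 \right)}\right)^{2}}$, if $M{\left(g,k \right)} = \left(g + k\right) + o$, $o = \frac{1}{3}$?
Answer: $\frac{5977}{192} \approx 31.13$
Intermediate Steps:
$o = \frac{1}{3} \approx 0.33333$
$M{\left(g,k \right)} = \frac{1}{3} + g + k$ ($M{\left(g,k \right)} = \left(g + k\right) + \frac{1}{3} = \frac{1}{3} + g + k$)
$31 + \frac{M{\left(3,5 \right)}}{\left(3 + V{\left(2,5 \right)}\right)^{2}} = 31 + \frac{\frac{1}{3} + 3 + 5}{\left(3 + 5\right)^{2}} = 31 + \frac{25}{3 \cdot 8^{2}} = 31 + \frac{25}{3 \cdot 64} = 31 + \frac{25}{3} \cdot \frac{1}{64} = 31 + \frac{25}{192} = \frac{5977}{192}$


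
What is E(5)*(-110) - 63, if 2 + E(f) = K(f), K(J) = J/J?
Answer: 47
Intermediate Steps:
K(J) = 1
E(f) = -1 (E(f) = -2 + 1 = -1)
E(5)*(-110) - 63 = -1*(-110) - 63 = 110 - 63 = 47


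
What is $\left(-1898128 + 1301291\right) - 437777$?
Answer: $-1034614$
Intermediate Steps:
$\left(-1898128 + 1301291\right) - 437777 = -596837 - 437777 = -1034614$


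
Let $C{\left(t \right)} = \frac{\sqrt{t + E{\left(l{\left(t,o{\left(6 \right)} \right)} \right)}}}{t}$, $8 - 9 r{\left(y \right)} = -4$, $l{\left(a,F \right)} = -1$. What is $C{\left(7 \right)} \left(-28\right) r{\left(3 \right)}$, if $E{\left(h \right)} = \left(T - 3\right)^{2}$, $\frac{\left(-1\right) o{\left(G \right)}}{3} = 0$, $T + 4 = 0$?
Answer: $- \frac{32 \sqrt{14}}{3} \approx -39.911$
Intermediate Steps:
$T = -4$ ($T = -4 + 0 = -4$)
$o{\left(G \right)} = 0$ ($o{\left(G \right)} = \left(-3\right) 0 = 0$)
$r{\left(y \right)} = \frac{4}{3}$ ($r{\left(y \right)} = \frac{8}{9} - - \frac{4}{9} = \frac{8}{9} + \frac{4}{9} = \frac{4}{3}$)
$E{\left(h \right)} = 49$ ($E{\left(h \right)} = \left(-4 - 3\right)^{2} = \left(-7\right)^{2} = 49$)
$C{\left(t \right)} = \frac{\sqrt{49 + t}}{t}$ ($C{\left(t \right)} = \frac{\sqrt{t + 49}}{t} = \frac{\sqrt{49 + t}}{t}$)
$C{\left(7 \right)} \left(-28\right) r{\left(3 \right)} = \frac{\sqrt{49 + 7}}{7} \left(-28\right) \frac{4}{3} = \frac{\sqrt{56}}{7} \left(-28\right) \frac{4}{3} = \frac{2 \sqrt{14}}{7} \left(-28\right) \frac{4}{3} = - 8 \sqrt{14} \cdot \frac{4}{3} = - \frac{32 \sqrt{14}}{3}$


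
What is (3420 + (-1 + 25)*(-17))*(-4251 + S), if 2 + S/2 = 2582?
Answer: 2737908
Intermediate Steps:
S = 5160 (S = -4 + 2*2582 = -4 + 5164 = 5160)
(3420 + (-1 + 25)*(-17))*(-4251 + S) = (3420 + (-1 + 25)*(-17))*(-4251 + 5160) = (3420 + 24*(-17))*909 = (3420 - 408)*909 = 3012*909 = 2737908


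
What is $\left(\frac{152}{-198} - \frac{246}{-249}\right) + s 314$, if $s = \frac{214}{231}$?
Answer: $\frac{16744474}{57519} \approx 291.11$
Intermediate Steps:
$s = \frac{214}{231}$ ($s = 214 \cdot \frac{1}{231} = \frac{214}{231} \approx 0.92641$)
$\left(\frac{152}{-198} - \frac{246}{-249}\right) + s 314 = \left(\frac{152}{-198} - \frac{246}{-249}\right) + \frac{214}{231} \cdot 314 = \left(152 \left(- \frac{1}{198}\right) - - \frac{82}{83}\right) + \frac{67196}{231} = \left(- \frac{76}{99} + \frac{82}{83}\right) + \frac{67196}{231} = \frac{1810}{8217} + \frac{67196}{231} = \frac{16744474}{57519}$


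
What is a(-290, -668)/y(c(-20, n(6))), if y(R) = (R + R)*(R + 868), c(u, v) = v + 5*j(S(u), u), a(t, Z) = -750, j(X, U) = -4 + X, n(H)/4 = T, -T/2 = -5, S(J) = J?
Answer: 75/12608 ≈ 0.0059486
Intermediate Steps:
T = 10 (T = -2*(-5) = 10)
n(H) = 40 (n(H) = 4*10 = 40)
c(u, v) = -20 + v + 5*u (c(u, v) = v + 5*(-4 + u) = v + (-20 + 5*u) = -20 + v + 5*u)
y(R) = 2*R*(868 + R) (y(R) = (2*R)*(868 + R) = 2*R*(868 + R))
a(-290, -668)/y(c(-20, n(6))) = -750*1/(2*(868 + (-20 + 40 + 5*(-20)))*(-20 + 40 + 5*(-20))) = -750*1/(2*(868 + (-20 + 40 - 100))*(-20 + 40 - 100)) = -750*(-1/(160*(868 - 80))) = -750/(2*(-80)*788) = -750/(-126080) = -750*(-1/126080) = 75/12608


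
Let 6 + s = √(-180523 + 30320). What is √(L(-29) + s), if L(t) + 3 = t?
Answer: √(-38 + I*√150203) ≈ 13.256 + 14.619*I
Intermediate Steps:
L(t) = -3 + t
s = -6 + I*√150203 (s = -6 + √(-180523 + 30320) = -6 + √(-150203) = -6 + I*√150203 ≈ -6.0 + 387.56*I)
√(L(-29) + s) = √((-3 - 29) + (-6 + I*√150203)) = √(-32 + (-6 + I*√150203)) = √(-38 + I*√150203)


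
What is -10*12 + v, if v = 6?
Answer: -114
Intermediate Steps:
-10*12 + v = -10*12 + 6 = -120 + 6 = -114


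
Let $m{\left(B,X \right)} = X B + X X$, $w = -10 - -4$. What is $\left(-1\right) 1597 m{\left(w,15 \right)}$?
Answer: $-215595$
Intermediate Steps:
$w = -6$ ($w = -10 + 4 = -6$)
$m{\left(B,X \right)} = X^{2} + B X$ ($m{\left(B,X \right)} = B X + X^{2} = X^{2} + B X$)
$\left(-1\right) 1597 m{\left(w,15 \right)} = \left(-1\right) 1597 \cdot 15 \left(-6 + 15\right) = - 1597 \cdot 15 \cdot 9 = \left(-1597\right) 135 = -215595$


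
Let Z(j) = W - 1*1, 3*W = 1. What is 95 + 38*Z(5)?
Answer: 209/3 ≈ 69.667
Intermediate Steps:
W = ⅓ (W = (⅓)*1 = ⅓ ≈ 0.33333)
Z(j) = -⅔ (Z(j) = ⅓ - 1*1 = ⅓ - 1 = -⅔)
95 + 38*Z(5) = 95 + 38*(-⅔) = 95 - 76/3 = 209/3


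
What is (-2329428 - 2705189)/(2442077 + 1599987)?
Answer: -5034617/4042064 ≈ -1.2456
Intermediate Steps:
(-2329428 - 2705189)/(2442077 + 1599987) = -5034617/4042064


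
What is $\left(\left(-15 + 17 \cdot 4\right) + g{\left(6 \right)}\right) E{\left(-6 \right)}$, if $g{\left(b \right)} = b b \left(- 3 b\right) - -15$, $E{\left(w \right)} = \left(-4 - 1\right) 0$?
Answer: $0$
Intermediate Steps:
$E{\left(w \right)} = 0$ ($E{\left(w \right)} = \left(-5\right) 0 = 0$)
$g{\left(b \right)} = 15 - 3 b^{3}$ ($g{\left(b \right)} = b^{2} \left(- 3 b\right) + 15 = - 3 b^{3} + 15 = 15 - 3 b^{3}$)
$\left(\left(-15 + 17 \cdot 4\right) + g{\left(6 \right)}\right) E{\left(-6 \right)} = \left(\left(-15 + 17 \cdot 4\right) + \left(15 - 3 \cdot 6^{3}\right)\right) 0 = \left(\left(-15 + 68\right) + \left(15 - 648\right)\right) 0 = \left(53 + \left(15 - 648\right)\right) 0 = \left(53 - 633\right) 0 = \left(-580\right) 0 = 0$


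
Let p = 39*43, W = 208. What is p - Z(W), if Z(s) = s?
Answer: 1469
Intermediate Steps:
p = 1677
p - Z(W) = 1677 - 1*208 = 1677 - 208 = 1469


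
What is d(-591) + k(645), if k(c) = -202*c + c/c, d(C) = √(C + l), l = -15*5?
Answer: -130289 + 3*I*√74 ≈ -1.3029e+5 + 25.807*I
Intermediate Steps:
l = -75
d(C) = √(-75 + C) (d(C) = √(C - 75) = √(-75 + C))
k(c) = 1 - 202*c (k(c) = -202*c + 1 = 1 - 202*c)
d(-591) + k(645) = √(-75 - 591) + (1 - 202*645) = √(-666) + (1 - 130290) = 3*I*√74 - 130289 = -130289 + 3*I*√74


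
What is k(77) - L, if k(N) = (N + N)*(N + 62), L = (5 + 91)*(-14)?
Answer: 22750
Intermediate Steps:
L = -1344 (L = 96*(-14) = -1344)
k(N) = 2*N*(62 + N) (k(N) = (2*N)*(62 + N) = 2*N*(62 + N))
k(77) - L = 2*77*(62 + 77) - 1*(-1344) = 2*77*139 + 1344 = 21406 + 1344 = 22750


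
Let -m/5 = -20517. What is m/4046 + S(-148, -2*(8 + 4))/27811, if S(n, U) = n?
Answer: 407484661/16074758 ≈ 25.349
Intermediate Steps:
m = 102585 (m = -5*(-20517) = 102585)
m/4046 + S(-148, -2*(8 + 4))/27811 = 102585/4046 - 148/27811 = 102585*(1/4046) - 148*1/27811 = 14655/578 - 148/27811 = 407484661/16074758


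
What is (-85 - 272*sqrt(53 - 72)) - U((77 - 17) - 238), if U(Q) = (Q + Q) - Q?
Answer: 93 - 272*I*sqrt(19) ≈ 93.0 - 1185.6*I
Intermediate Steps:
U(Q) = Q (U(Q) = 2*Q - Q = Q)
(-85 - 272*sqrt(53 - 72)) - U((77 - 17) - 238) = (-85 - 272*sqrt(53 - 72)) - ((77 - 17) - 238) = (-85 - 272*I*sqrt(19)) - (60 - 238) = (-85 - 272*I*sqrt(19)) - 1*(-178) = (-85 - 272*I*sqrt(19)) + 178 = 93 - 272*I*sqrt(19)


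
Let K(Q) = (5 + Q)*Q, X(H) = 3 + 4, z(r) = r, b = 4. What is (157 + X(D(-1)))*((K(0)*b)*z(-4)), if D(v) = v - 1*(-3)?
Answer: 0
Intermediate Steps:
D(v) = 3 + v (D(v) = v + 3 = 3 + v)
X(H) = 7
K(Q) = Q*(5 + Q)
(157 + X(D(-1)))*((K(0)*b)*z(-4)) = (157 + 7)*(((0*(5 + 0))*4)*(-4)) = 164*(((0*5)*4)*(-4)) = 164*((0*4)*(-4)) = 164*(0*(-4)) = 164*0 = 0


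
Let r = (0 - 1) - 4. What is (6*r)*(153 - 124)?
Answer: -870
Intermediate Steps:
r = -5 (r = -1 - 4 = -5)
(6*r)*(153 - 124) = (6*(-5))*(153 - 124) = -30*29 = -870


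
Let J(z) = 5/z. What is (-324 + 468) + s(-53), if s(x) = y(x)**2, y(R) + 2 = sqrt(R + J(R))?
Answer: 5030/53 - 4*I*sqrt(149142)/53 ≈ 94.906 - 29.146*I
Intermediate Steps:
y(R) = -2 + sqrt(R + 5/R)
s(x) = (-2 + sqrt(x + 5/x))**2
(-324 + 468) + s(-53) = (-324 + 468) + (-2 + sqrt(-53 + 5/(-53)))**2 = 144 + (-2 + sqrt(-53 + 5*(-1/53)))**2 = 144 + (-2 + sqrt(-53 - 5/53))**2 = 144 + (-2 + sqrt(-2814/53))**2 = 144 + (-2 + I*sqrt(149142)/53)**2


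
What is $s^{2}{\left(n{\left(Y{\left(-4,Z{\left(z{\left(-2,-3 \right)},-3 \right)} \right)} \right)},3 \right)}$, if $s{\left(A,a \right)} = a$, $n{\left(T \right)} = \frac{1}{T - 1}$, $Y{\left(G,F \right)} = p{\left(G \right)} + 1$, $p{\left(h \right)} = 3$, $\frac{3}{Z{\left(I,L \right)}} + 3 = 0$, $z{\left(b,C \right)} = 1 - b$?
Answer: $9$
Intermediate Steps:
$Z{\left(I,L \right)} = -1$ ($Z{\left(I,L \right)} = \frac{3}{-3 + 0} = \frac{3}{-3} = 3 \left(- \frac{1}{3}\right) = -1$)
$Y{\left(G,F \right)} = 4$ ($Y{\left(G,F \right)} = 3 + 1 = 4$)
$n{\left(T \right)} = \frac{1}{-1 + T}$
$s^{2}{\left(n{\left(Y{\left(-4,Z{\left(z{\left(-2,-3 \right)},-3 \right)} \right)} \right)},3 \right)} = 3^{2} = 9$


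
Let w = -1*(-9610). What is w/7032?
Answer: 4805/3516 ≈ 1.3666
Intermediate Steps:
w = 9610
w/7032 = 9610/7032 = 9610*(1/7032) = 4805/3516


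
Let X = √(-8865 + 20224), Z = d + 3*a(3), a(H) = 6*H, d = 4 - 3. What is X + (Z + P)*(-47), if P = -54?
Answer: -47 + √11359 ≈ 59.579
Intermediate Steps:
d = 1
Z = 55 (Z = 1 + 3*(6*3) = 1 + 3*18 = 1 + 54 = 55)
X = √11359 ≈ 106.58
X + (Z + P)*(-47) = √11359 + (55 - 54)*(-47) = √11359 + 1*(-47) = √11359 - 47 = -47 + √11359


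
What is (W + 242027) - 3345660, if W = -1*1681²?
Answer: -5929394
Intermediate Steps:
W = -2825761 (W = -1*2825761 = -2825761)
(W + 242027) - 3345660 = (-2825761 + 242027) - 3345660 = -2583734 - 3345660 = -5929394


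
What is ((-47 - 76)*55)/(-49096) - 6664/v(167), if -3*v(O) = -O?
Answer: -980397477/8199032 ≈ -119.57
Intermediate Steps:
v(O) = O/3 (v(O) = -(-1)*O/3 = O/3)
((-47 - 76)*55)/(-49096) - 6664/v(167) = ((-47 - 76)*55)/(-49096) - 6664/((1/3)*167) = -123*55*(-1/49096) - 6664/167/3 = -6765*(-1/49096) - 6664*3/167 = 6765/49096 - 19992/167 = -980397477/8199032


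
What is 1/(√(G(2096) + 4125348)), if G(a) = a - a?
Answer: √114593/687558 ≈ 0.00049235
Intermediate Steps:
G(a) = 0
1/(√(G(2096) + 4125348)) = 1/(√(0 + 4125348)) = 1/(√4125348) = 1/(6*√114593) = √114593/687558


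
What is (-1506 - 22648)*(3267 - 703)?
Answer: -61930856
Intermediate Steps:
(-1506 - 22648)*(3267 - 703) = -24154*2564 = -61930856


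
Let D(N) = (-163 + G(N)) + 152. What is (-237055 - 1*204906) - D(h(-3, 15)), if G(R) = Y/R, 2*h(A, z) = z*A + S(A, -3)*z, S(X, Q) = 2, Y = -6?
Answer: -2209754/5 ≈ -4.4195e+5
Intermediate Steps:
h(A, z) = z + A*z/2 (h(A, z) = (z*A + 2*z)/2 = (A*z + 2*z)/2 = (2*z + A*z)/2 = z + A*z/2)
G(R) = -6/R
D(N) = -11 - 6/N (D(N) = (-163 - 6/N) + 152 = -11 - 6/N)
(-237055 - 1*204906) - D(h(-3, 15)) = (-237055 - 1*204906) - (-11 - 6*2/(15*(2 - 3))) = (-237055 - 204906) - (-11 - 6/((½)*15*(-1))) = -441961 - (-11 - 6/(-15/2)) = -441961 - (-11 - 6*(-2/15)) = -441961 - (-11 + ⅘) = -441961 - 1*(-51/5) = -441961 + 51/5 = -2209754/5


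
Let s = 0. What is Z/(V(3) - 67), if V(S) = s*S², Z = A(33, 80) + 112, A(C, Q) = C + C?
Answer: -178/67 ≈ -2.6567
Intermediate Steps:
A(C, Q) = 2*C
Z = 178 (Z = 2*33 + 112 = 66 + 112 = 178)
V(S) = 0 (V(S) = 0*S² = 0)
Z/(V(3) - 67) = 178/(0 - 67) = 178/(-67) = -1/67*178 = -178/67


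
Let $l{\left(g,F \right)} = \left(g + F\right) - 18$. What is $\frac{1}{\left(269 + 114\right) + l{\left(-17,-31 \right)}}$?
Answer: $\frac{1}{317} \approx 0.0031546$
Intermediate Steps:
$l{\left(g,F \right)} = -18 + F + g$ ($l{\left(g,F \right)} = \left(F + g\right) - 18 = -18 + F + g$)
$\frac{1}{\left(269 + 114\right) + l{\left(-17,-31 \right)}} = \frac{1}{\left(269 + 114\right) - 66} = \frac{1}{383 - 66} = \frac{1}{317}$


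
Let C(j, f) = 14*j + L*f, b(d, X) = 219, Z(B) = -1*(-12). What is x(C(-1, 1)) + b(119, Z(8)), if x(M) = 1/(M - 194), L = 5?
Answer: 44456/203 ≈ 219.00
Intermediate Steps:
Z(B) = 12
C(j, f) = 5*f + 14*j (C(j, f) = 14*j + 5*f = 5*f + 14*j)
x(M) = 1/(-194 + M)
x(C(-1, 1)) + b(119, Z(8)) = 1/(-194 + (5*1 + 14*(-1))) + 219 = 1/(-194 + (5 - 14)) + 219 = 1/(-194 - 9) + 219 = 1/(-203) + 219 = -1/203 + 219 = 44456/203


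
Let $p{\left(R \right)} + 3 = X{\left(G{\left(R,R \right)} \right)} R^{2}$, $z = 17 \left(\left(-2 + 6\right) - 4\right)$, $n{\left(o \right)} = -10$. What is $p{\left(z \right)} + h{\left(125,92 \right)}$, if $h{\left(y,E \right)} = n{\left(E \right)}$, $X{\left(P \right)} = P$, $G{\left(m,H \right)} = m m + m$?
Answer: $-13$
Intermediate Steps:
$G{\left(m,H \right)} = m + m^{2}$ ($G{\left(m,H \right)} = m^{2} + m = m + m^{2}$)
$h{\left(y,E \right)} = -10$
$z = 0$ ($z = 17 \left(4 - 4\right) = 17 \cdot 0 = 0$)
$p{\left(R \right)} = -3 + R^{3} \left(1 + R\right)$ ($p{\left(R \right)} = -3 + R \left(1 + R\right) R^{2} = -3 + R^{3} \left(1 + R\right)$)
$p{\left(z \right)} + h{\left(125,92 \right)} = \left(-3 + 0^{3} \left(1 + 0\right)\right) - 10 = \left(-3 + 0 \cdot 1\right) - 10 = \left(-3 + 0\right) - 10 = -3 - 10 = -13$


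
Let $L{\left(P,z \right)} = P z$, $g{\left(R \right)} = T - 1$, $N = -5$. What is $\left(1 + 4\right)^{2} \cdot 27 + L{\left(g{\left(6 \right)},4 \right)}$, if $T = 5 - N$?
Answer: $711$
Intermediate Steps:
$T = 10$ ($T = 5 - -5 = 5 + 5 = 10$)
$g{\left(R \right)} = 9$ ($g{\left(R \right)} = 10 - 1 = 9$)
$\left(1 + 4\right)^{2} \cdot 27 + L{\left(g{\left(6 \right)},4 \right)} = \left(1 + 4\right)^{2} \cdot 27 + 9 \cdot 4 = 5^{2} \cdot 27 + 36 = 25 \cdot 27 + 36 = 675 + 36 = 711$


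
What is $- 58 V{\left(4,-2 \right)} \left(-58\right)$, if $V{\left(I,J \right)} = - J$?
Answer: $6728$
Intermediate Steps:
$- 58 V{\left(4,-2 \right)} \left(-58\right) = - 58 \left(\left(-1\right) \left(-2\right)\right) \left(-58\right) = \left(-58\right) 2 \left(-58\right) = \left(-116\right) \left(-58\right) = 6728$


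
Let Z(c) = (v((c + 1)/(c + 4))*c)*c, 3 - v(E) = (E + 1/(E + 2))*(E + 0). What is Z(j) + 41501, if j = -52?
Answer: 35767895/784 ≈ 45622.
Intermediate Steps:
v(E) = 3 - E*(E + 1/(2 + E)) (v(E) = 3 - (E + 1/(E + 2))*(E + 0) = 3 - (E + 1/(2 + E))*E = 3 - E*(E + 1/(2 + E)))
Z(c) = c**2*(6 - (1 + c)**3/(4 + c)**3 - 2*(1 + c)**2/(4 + c)**2 + 2*(1 + c)/(4 + c))/(2 + (1 + c)/(4 + c)) (Z(c) = (((6 - ((c + 1)/(c + 4))**3 - 2*(c + 1)**2/(c + 4)**2 + 2*((c + 1)/(c + 4)))/(2 + (c + 1)/(c + 4)))*c)*c = (((6 - ((1 + c)/(4 + c))**3 - 2*(1 + c)**2/(4 + c)**2 + 2*((1 + c)/(4 + c)))/(2 + (1 + c)/(4 + c)))*c)*c = (((6 - (1 + c)**3/(4 + c)**3 - 2*(1 + c)**2/(4 + c)**2 + 2*(1 + c)/(4 + c))/(2 + (1 + c)/(4 + c)))*c)*c = (c*(6 - (1 + c)**3/(4 + c)**3 - 2*(1 + c)**2/(4 + c)**2 + 2*(1 + c)/(4 + c))/(2 + (1 + c)/(4 + c)))*c = c**2*(6 - (1 + c)**3/(4 + c)**3 - 2*(1 + c)**2/(4 + c)**2 + 2*(1 + c)/(4 + c))/(2 + (1 + c)/(4 + c)))
Z(j) + 41501 = (1/3)*(-52)**2*(407 + 5*(-52)**3 + 75*(-52)**2 + 315*(-52))/(48 + (-52)**3 + 11*(-52)**2 + 40*(-52)) + 41501 = (1/3)*2704*(407 + 5*(-140608) + 75*2704 - 16380)/(48 - 140608 + 11*2704 - 2080) + 41501 = (1/3)*2704*(407 - 703040 + 202800 - 16380)/(48 - 140608 + 29744 - 2080) + 41501 = (1/3)*2704*(-516213)/(-112896) + 41501 = (1/3)*2704*(-1/112896)*(-516213) + 41501 = 3231111/784 + 41501 = 35767895/784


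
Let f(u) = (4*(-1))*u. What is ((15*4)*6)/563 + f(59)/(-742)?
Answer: 199994/208873 ≈ 0.95749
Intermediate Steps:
f(u) = -4*u
((15*4)*6)/563 + f(59)/(-742) = ((15*4)*6)/563 - 4*59/(-742) = (60*6)*(1/563) - 236*(-1/742) = 360*(1/563) + 118/371 = 360/563 + 118/371 = 199994/208873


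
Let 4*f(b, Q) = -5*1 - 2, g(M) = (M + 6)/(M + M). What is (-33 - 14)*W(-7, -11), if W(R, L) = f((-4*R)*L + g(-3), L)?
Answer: 329/4 ≈ 82.250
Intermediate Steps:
g(M) = (6 + M)/(2*M) (g(M) = (6 + M)/((2*M)) = (6 + M)*(1/(2*M)) = (6 + M)/(2*M))
f(b, Q) = -7/4 (f(b, Q) = (-5*1 - 2)/4 = (-5 - 2)/4 = (¼)*(-7) = -7/4)
W(R, L) = -7/4
(-33 - 14)*W(-7, -11) = (-33 - 14)*(-7/4) = -47*(-7/4) = 329/4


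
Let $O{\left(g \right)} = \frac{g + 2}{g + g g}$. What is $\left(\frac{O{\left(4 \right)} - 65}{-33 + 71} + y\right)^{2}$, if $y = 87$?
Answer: $\frac{1050602569}{144400} \approx 7275.6$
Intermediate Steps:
$O{\left(g \right)} = \frac{2 + g}{g + g^{2}}$
$\left(\frac{O{\left(4 \right)} - 65}{-33 + 71} + y\right)^{2} = \left(\frac{\frac{2 + 4}{4 \left(1 + 4\right)} - 65}{-33 + 71} + 87\right)^{2} = \left(\frac{\frac{1}{4} \cdot \frac{1}{5} \cdot 6 - 65}{38} + 87\right)^{2} = \left(\left(\frac{1}{4} \cdot \frac{1}{5} \cdot 6 - 65\right) \frac{1}{38} + 87\right)^{2} = \left(\left(\frac{3}{10} - 65\right) \frac{1}{38} + 87\right)^{2} = \left(\left(- \frac{647}{10}\right) \frac{1}{38} + 87\right)^{2} = \left(- \frac{647}{380} + 87\right)^{2} = \left(\frac{32413}{380}\right)^{2} = \frac{1050602569}{144400}$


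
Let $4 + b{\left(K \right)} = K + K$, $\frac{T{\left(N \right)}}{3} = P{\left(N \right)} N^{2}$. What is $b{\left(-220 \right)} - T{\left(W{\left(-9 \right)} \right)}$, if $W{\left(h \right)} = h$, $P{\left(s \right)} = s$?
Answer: $1743$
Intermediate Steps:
$T{\left(N \right)} = 3 N^{3}$ ($T{\left(N \right)} = 3 N N^{2} = 3 N^{3}$)
$b{\left(K \right)} = -4 + 2 K$ ($b{\left(K \right)} = -4 + \left(K + K\right) = -4 + 2 K$)
$b{\left(-220 \right)} - T{\left(W{\left(-9 \right)} \right)} = \left(-4 + 2 \left(-220\right)\right) - 3 \left(-9\right)^{3} = \left(-4 - 440\right) - 3 \left(-729\right) = -444 - -2187 = -444 + 2187 = 1743$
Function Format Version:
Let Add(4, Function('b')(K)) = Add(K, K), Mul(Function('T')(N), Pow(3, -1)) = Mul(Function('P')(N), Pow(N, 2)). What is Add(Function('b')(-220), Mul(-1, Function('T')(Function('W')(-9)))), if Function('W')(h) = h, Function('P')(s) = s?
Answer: 1743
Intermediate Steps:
Function('T')(N) = Mul(3, Pow(N, 3)) (Function('T')(N) = Mul(3, Mul(N, Pow(N, 2))) = Mul(3, Pow(N, 3)))
Function('b')(K) = Add(-4, Mul(2, K)) (Function('b')(K) = Add(-4, Add(K, K)) = Add(-4, Mul(2, K)))
Add(Function('b')(-220), Mul(-1, Function('T')(Function('W')(-9)))) = Add(Add(-4, Mul(2, -220)), Mul(-1, Mul(3, Pow(-9, 3)))) = Add(Add(-4, -440), Mul(-1, Mul(3, -729))) = Add(-444, Mul(-1, -2187)) = Add(-444, 2187) = 1743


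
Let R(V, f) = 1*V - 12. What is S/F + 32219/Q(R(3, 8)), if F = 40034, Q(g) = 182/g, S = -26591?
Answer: -2903384644/1821547 ≈ -1593.9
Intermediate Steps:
R(V, f) = -12 + V (R(V, f) = V - 12 = -12 + V)
S/F + 32219/Q(R(3, 8)) = -26591/40034 + 32219/((182/(-12 + 3))) = -26591*1/40034 + 32219/((182/(-9))) = -26591/40034 + 32219/((182*(-1/9))) = -26591/40034 + 32219/(-182/9) = -26591/40034 + 32219*(-9/182) = -26591/40034 - 289971/182 = -2903384644/1821547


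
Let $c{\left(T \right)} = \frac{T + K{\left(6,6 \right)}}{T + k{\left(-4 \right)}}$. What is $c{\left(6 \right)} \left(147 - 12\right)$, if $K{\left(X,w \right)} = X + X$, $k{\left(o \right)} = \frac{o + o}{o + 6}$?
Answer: $1215$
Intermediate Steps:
$k{\left(o \right)} = \frac{2 o}{6 + o}$
$K{\left(X,w \right)} = 2 X$
$c{\left(T \right)} = \frac{12 + T}{-4 + T}$ ($c{\left(T \right)} = \frac{T + 2 \cdot 6}{T + 2 \left(-4\right) \frac{1}{6 - 4}} = \frac{T + 12}{T + 2 \left(-4\right) \frac{1}{2}} = \frac{12 + T}{T + 2 \left(-4\right) \frac{1}{2}} = \frac{12 + T}{T - 4} = \frac{12 + T}{-4 + T}$)
$c{\left(6 \right)} \left(147 - 12\right) = \frac{12 + 6}{-4 + 6} \left(147 - 12\right) = \frac{1}{2} \cdot 18 \cdot 135 = 9 \cdot 135 = 1215$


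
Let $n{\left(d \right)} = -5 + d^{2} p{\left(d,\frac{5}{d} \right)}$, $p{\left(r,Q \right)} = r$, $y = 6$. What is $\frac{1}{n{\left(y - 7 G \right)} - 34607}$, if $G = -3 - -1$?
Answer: $- \frac{1}{26612} \approx -3.7577 \cdot 10^{-5}$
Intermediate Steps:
$G = -2$ ($G = -3 + 1 = -2$)
$n{\left(d \right)} = -5 + d^{3}$ ($n{\left(d \right)} = -5 + d^{2} d = -5 + d^{3}$)
$\frac{1}{n{\left(y - 7 G \right)} - 34607} = \frac{1}{\left(-5 + \left(6 - -14\right)^{3}\right) - 34607} = \frac{1}{\left(-5 + \left(6 + 14\right)^{3}\right) - 34607} = \frac{1}{\left(-5 + 20^{3}\right) - 34607} = \frac{1}{\left(-5 + 8000\right) - 34607} = \frac{1}{7995 - 34607} = \frac{1}{-26612} = - \frac{1}{26612}$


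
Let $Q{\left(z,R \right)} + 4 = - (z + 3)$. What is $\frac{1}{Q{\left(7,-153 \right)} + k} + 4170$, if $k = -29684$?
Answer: $\frac{123840659}{29698} \approx 4170.0$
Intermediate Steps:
$Q{\left(z,R \right)} = -7 - z$ ($Q{\left(z,R \right)} = -4 - \left(z + 3\right) = -4 - \left(3 + z\right) = -7 - z$)
$\frac{1}{Q{\left(7,-153 \right)} + k} + 4170 = \frac{1}{\left(-7 - 7\right) - 29684} + 4170 = \frac{1}{-14 - 29684} + 4170 = \frac{1}{-29698} + 4170 = - \frac{1}{29698} + 4170 = \frac{123840659}{29698}$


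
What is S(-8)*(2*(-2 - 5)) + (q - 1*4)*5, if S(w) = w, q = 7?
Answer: 127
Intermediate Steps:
S(-8)*(2*(-2 - 5)) + (q - 1*4)*5 = -16*(-2 - 5) + (7 - 1*4)*5 = -16*(-7) + (7 - 4)*5 = -8*(-14) + 3*5 = 112 + 15 = 127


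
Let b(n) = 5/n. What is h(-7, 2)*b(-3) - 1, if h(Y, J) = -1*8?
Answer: 37/3 ≈ 12.333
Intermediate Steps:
h(Y, J) = -8
h(-7, 2)*b(-3) - 1 = -40/(-3) - 1 = -40*(-1)/3 - 1 = -8*(-5/3) - 1 = 40/3 - 1 = 37/3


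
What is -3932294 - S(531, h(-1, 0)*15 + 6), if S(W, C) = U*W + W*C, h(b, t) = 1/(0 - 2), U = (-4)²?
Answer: -7879987/2 ≈ -3.9400e+6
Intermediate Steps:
U = 16
h(b, t) = -½ (h(b, t) = 1/(-2) = -½)
S(W, C) = 16*W + C*W (S(W, C) = 16*W + W*C = 16*W + C*W)
-3932294 - S(531, h(-1, 0)*15 + 6) = -3932294 - 531*(16 + (-½*15 + 6)) = -3932294 - 531*(16 + (-15/2 + 6)) = -3932294 - 531*(16 - 3/2) = -3932294 - 531*29/2 = -3932294 - 1*15399/2 = -3932294 - 15399/2 = -7879987/2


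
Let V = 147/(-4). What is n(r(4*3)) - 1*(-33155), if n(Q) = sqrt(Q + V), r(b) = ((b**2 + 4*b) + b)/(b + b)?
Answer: 33155 + I*sqrt(113)/2 ≈ 33155.0 + 5.3151*I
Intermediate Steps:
V = -147/4 (V = 147*(-1/4) = -147/4 ≈ -36.750)
r(b) = (b**2 + 5*b)/(2*b) (r(b) = (b**2 + 5*b)/((2*b)) = (b**2 + 5*b)*(1/(2*b)) = (b**2 + 5*b)/(2*b))
n(Q) = sqrt(-147/4 + Q) (n(Q) = sqrt(Q - 147/4) = sqrt(-147/4 + Q))
n(r(4*3)) - 1*(-33155) = sqrt(-147 + 4*(5/2 + (4*3)/2))/2 - 1*(-33155) = sqrt(-147 + 4*(5/2 + (1/2)*12))/2 + 33155 = sqrt(-147 + 4*(5/2 + 6))/2 + 33155 = sqrt(-147 + 4*(17/2))/2 + 33155 = sqrt(-147 + 34)/2 + 33155 = sqrt(-113)/2 + 33155 = (I*sqrt(113))/2 + 33155 = I*sqrt(113)/2 + 33155 = 33155 + I*sqrt(113)/2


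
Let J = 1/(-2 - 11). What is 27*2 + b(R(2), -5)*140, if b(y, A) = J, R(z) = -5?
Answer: 562/13 ≈ 43.231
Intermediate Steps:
J = -1/13 (J = 1/(-13) = -1/13 ≈ -0.076923)
b(y, A) = -1/13
27*2 + b(R(2), -5)*140 = 27*2 - 1/13*140 = 54 - 140/13 = 562/13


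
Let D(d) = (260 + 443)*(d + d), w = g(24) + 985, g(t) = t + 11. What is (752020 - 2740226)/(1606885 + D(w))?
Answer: -180746/276455 ≈ -0.65380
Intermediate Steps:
g(t) = 11 + t
w = 1020 (w = (11 + 24) + 985 = 35 + 985 = 1020)
D(d) = 1406*d (D(d) = 703*(2*d) = 1406*d)
(752020 - 2740226)/(1606885 + D(w)) = (752020 - 2740226)/(1606885 + 1406*1020) = -1988206/(1606885 + 1434120) = -1988206/3041005 = -1988206*1/3041005 = -180746/276455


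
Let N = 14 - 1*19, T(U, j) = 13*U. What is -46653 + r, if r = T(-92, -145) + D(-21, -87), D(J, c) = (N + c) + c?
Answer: -48028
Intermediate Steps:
N = -5 (N = 14 - 19 = -5)
D(J, c) = -5 + 2*c (D(J, c) = (-5 + c) + c = -5 + 2*c)
r = -1375 (r = 13*(-92) + (-5 + 2*(-87)) = -1196 + (-5 - 174) = -1196 - 179 = -1375)
-46653 + r = -46653 - 1375 = -48028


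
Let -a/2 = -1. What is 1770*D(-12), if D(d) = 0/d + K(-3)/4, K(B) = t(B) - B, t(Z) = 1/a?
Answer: 6195/4 ≈ 1548.8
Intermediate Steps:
a = 2 (a = -2*(-1) = 2)
t(Z) = ½ (t(Z) = 1/2 = ½)
K(B) = ½ - B
D(d) = 7/8 (D(d) = 0/d + (½ - 1*(-3))/4 = 0 + (½ + 3)*(¼) = 0 + (7/2)*(¼) = 0 + 7/8 = 7/8)
1770*D(-12) = 1770*(7/8) = 6195/4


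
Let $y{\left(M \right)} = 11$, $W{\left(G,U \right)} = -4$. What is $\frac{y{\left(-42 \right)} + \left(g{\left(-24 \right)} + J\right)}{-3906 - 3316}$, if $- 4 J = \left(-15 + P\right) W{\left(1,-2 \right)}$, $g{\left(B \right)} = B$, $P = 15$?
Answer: $\frac{13}{7222} \approx 0.0018001$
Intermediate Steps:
$J = 0$ ($J = - \frac{\left(-15 + 15\right) \left(-4\right)}{4} = - \frac{0 \left(-4\right)}{4} = \left(- \frac{1}{4}\right) 0 = 0$)
$\frac{y{\left(-42 \right)} + \left(g{\left(-24 \right)} + J\right)}{-3906 - 3316} = \frac{11 + \left(-24 + 0\right)}{-3906 - 3316} = \frac{11 - 24}{-7222} = \left(-13\right) \left(- \frac{1}{7222}\right) = \frac{13}{7222}$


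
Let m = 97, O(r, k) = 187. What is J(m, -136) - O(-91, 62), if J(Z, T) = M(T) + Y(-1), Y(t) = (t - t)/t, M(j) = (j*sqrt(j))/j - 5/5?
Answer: -188 + 2*I*sqrt(34) ≈ -188.0 + 11.662*I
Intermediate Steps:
M(j) = -1 + sqrt(j) (M(j) = j**(3/2)/j - 5*1/5 = sqrt(j) - 1 = -1 + sqrt(j))
Y(t) = 0 (Y(t) = 0/t = 0)
J(Z, T) = -1 + sqrt(T) (J(Z, T) = (-1 + sqrt(T)) + 0 = -1 + sqrt(T))
J(m, -136) - O(-91, 62) = (-1 + sqrt(-136)) - 1*187 = (-1 + 2*I*sqrt(34)) - 187 = -188 + 2*I*sqrt(34)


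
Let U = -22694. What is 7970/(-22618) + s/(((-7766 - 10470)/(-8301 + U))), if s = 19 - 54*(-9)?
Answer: 176941169315/206230924 ≈ 857.98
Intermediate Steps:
s = 505 (s = 19 + 486 = 505)
7970/(-22618) + s/(((-7766 - 10470)/(-8301 + U))) = 7970/(-22618) + 505/(((-7766 - 10470)/(-8301 - 22694))) = 7970*(-1/22618) + 505/((-18236/(-30995))) = -3985/11309 + 505/((-18236*(-1/30995))) = -3985/11309 + 505/(18236/30995) = -3985/11309 + 505*(30995/18236) = -3985/11309 + 15652475/18236 = 176941169315/206230924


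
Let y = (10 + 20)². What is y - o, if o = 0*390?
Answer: 900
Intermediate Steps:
o = 0
y = 900 (y = 30² = 900)
y - o = 900 - 1*0 = 900 + 0 = 900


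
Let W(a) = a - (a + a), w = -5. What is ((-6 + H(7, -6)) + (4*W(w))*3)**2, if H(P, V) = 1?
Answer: 3025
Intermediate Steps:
W(a) = -a (W(a) = a - 2*a = -a)
((-6 + H(7, -6)) + (4*W(w))*3)**2 = ((-6 + 1) + (4*(-1*(-5)))*3)**2 = (-5 + (4*5)*3)**2 = (-5 + 20*3)**2 = (-5 + 60)**2 = 55**2 = 3025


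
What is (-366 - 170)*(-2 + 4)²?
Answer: -2144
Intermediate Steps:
(-366 - 170)*(-2 + 4)² = -536*2² = -536*4 = -2144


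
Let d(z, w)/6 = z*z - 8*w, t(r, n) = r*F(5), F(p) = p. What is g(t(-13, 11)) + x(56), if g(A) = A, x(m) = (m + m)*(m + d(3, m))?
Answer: -288801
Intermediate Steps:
t(r, n) = 5*r (t(r, n) = r*5 = 5*r)
d(z, w) = -48*w + 6*z² (d(z, w) = 6*(z*z - 8*w) = 6*(z² - 8*w) = -48*w + 6*z²)
x(m) = 2*m*(54 - 47*m) (x(m) = (m + m)*(m + (-48*m + 6*3²)) = (2*m)*(m + (-48*m + 6*9)) = (2*m)*(m + (-48*m + 54)) = (2*m)*(m + (54 - 48*m)) = (2*m)*(54 - 47*m) = 2*m*(54 - 47*m))
g(t(-13, 11)) + x(56) = 5*(-13) + 2*56*(54 - 47*56) = -65 + 2*56*(54 - 2632) = -65 + 2*56*(-2578) = -65 - 288736 = -288801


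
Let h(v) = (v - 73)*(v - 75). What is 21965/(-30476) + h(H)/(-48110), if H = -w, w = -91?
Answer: -532756619/733100180 ≈ -0.72672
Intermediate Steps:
H = 91 (H = -1*(-91) = 91)
h(v) = (-75 + v)*(-73 + v) (h(v) = (-73 + v)*(-75 + v) = (-75 + v)*(-73 + v))
21965/(-30476) + h(H)/(-48110) = 21965/(-30476) + (5475 + 91**2 - 148*91)/(-48110) = 21965*(-1/30476) + (5475 + 8281 - 13468)*(-1/48110) = -21965/30476 + 288*(-1/48110) = -21965/30476 - 144/24055 = -532756619/733100180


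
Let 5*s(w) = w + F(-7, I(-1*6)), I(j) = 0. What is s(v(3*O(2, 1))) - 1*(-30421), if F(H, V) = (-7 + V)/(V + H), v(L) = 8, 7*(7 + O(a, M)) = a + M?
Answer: 152114/5 ≈ 30423.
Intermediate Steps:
O(a, M) = -7 + M/7 + a/7 (O(a, M) = -7 + (a + M)/7 = -7 + (M + a)/7 = -7 + (M/7 + a/7) = -7 + M/7 + a/7)
F(H, V) = (-7 + V)/(H + V)
s(w) = ⅕ + w/5 (s(w) = (w + (-7 + 0)/(-7 + 0))/5 = (w - 7/(-7))/5 = (w - ⅐*(-7))/5 = (w + 1)/5 = (1 + w)/5 = ⅕ + w/5)
s(v(3*O(2, 1))) - 1*(-30421) = (⅕ + (⅕)*8) - 1*(-30421) = (⅕ + 8/5) + 30421 = 9/5 + 30421 = 152114/5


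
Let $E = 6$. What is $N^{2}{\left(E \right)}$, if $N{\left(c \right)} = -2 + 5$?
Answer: $9$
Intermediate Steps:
$N{\left(c \right)} = 3$
$N^{2}{\left(E \right)} = 3^{2} = 9$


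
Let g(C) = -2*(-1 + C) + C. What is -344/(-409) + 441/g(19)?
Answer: -174521/6953 ≈ -25.100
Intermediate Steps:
g(C) = 2 - C (g(C) = (2 - 2*C) + C = 2 - C)
-344/(-409) + 441/g(19) = -344/(-409) + 441/(2 - 1*19) = -344*(-1/409) + 441/(2 - 19) = 344/409 + 441/(-17) = 344/409 + 441*(-1/17) = 344/409 - 441/17 = -174521/6953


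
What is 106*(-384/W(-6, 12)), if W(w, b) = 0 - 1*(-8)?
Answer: -5088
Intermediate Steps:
W(w, b) = 8 (W(w, b) = 0 + 8 = 8)
106*(-384/W(-6, 12)) = 106*(-384/8) = 106*(-384*⅛) = 106*(-48) = -5088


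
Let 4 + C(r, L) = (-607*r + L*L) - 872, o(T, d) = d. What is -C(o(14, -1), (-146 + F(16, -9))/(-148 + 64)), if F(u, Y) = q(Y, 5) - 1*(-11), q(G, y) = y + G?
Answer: 1878743/7056 ≈ 266.26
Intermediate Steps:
q(G, y) = G + y
F(u, Y) = 16 + Y (F(u, Y) = (Y + 5) - 1*(-11) = (5 + Y) + 11 = 16 + Y)
C(r, L) = -876 + L**2 - 607*r (C(r, L) = -4 + ((-607*r + L*L) - 872) = -4 + ((-607*r + L**2) - 872) = -4 + ((L**2 - 607*r) - 872) = -4 + (-872 + L**2 - 607*r) = -876 + L**2 - 607*r)
-C(o(14, -1), (-146 + F(16, -9))/(-148 + 64)) = -(-876 + ((-146 + (16 - 9))/(-148 + 64))**2 - 607*(-1)) = -(-876 + ((-146 + 7)/(-84))**2 + 607) = -(-876 + (-139*(-1/84))**2 + 607) = -(-876 + (139/84)**2 + 607) = -(-876 + 19321/7056 + 607) = -1*(-1878743/7056) = 1878743/7056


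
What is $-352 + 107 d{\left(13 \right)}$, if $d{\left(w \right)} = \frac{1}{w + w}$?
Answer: $- \frac{9045}{26} \approx -347.88$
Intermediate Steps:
$d{\left(w \right)} = \frac{1}{2 w}$
$-352 + 107 d{\left(13 \right)} = -352 + 107 \frac{1}{2 \cdot 13} = -352 + 107 \cdot \frac{1}{2} \cdot \frac{1}{13} = -352 + 107 \cdot \frac{1}{26} = -352 + \frac{107}{26} = - \frac{9045}{26}$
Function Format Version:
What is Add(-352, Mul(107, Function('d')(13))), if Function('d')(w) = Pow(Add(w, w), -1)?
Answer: Rational(-9045, 26) ≈ -347.88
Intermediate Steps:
Function('d')(w) = Mul(Rational(1, 2), Pow(w, -1)) (Function('d')(w) = Pow(Mul(2, w), -1) = Mul(Rational(1, 2), Pow(w, -1)))
Add(-352, Mul(107, Function('d')(13))) = Add(-352, Mul(107, Mul(Rational(1, 2), Pow(13, -1)))) = Add(-352, Mul(107, Mul(Rational(1, 2), Rational(1, 13)))) = Add(-352, Mul(107, Rational(1, 26))) = Add(-352, Rational(107, 26)) = Rational(-9045, 26)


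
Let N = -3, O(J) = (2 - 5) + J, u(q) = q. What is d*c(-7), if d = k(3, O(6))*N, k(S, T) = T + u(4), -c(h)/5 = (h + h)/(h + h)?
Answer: 105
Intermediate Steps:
c(h) = -5 (c(h) = -5*(h + h)/(h + h) = -5*2*h/(2*h) = -5*2*h*1/(2*h) = -5*1 = -5)
O(J) = -3 + J
k(S, T) = 4 + T (k(S, T) = T + 4 = 4 + T)
d = -21 (d = (4 + (-3 + 6))*(-3) = (4 + 3)*(-3) = 7*(-3) = -21)
d*c(-7) = -21*(-5) = 105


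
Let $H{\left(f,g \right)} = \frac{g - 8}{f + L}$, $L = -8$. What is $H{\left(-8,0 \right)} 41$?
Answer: $\frac{41}{2} \approx 20.5$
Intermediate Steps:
$H{\left(f,g \right)} = \frac{-8 + g}{-8 + f}$ ($H{\left(f,g \right)} = \frac{g - 8}{f - 8} = \frac{-8 + g}{-8 + f}$)
$H{\left(-8,0 \right)} 41 = \frac{-8 + 0}{-8 - 8} \cdot 41 = \frac{1}{-16} \left(-8\right) 41 = \left(- \frac{1}{16}\right) \left(-8\right) 41 = \frac{1}{2} \cdot 41 = \frac{41}{2}$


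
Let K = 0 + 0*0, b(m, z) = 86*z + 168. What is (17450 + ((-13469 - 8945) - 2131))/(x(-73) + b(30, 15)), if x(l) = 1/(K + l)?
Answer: -517935/106433 ≈ -4.8663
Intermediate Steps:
b(m, z) = 168 + 86*z
K = 0 (K = 0 + 0 = 0)
x(l) = 1/l (x(l) = 1/(0 + l) = 1/l)
(17450 + ((-13469 - 8945) - 2131))/(x(-73) + b(30, 15)) = (17450 + ((-13469 - 8945) - 2131))/(1/(-73) + (168 + 86*15)) = (17450 + (-22414 - 2131))/(-1/73 + (168 + 1290)) = (17450 - 24545)/(-1/73 + 1458) = -7095/106433/73 = -7095*73/106433 = -517935/106433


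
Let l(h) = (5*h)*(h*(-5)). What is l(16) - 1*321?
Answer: -6721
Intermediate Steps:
l(h) = -25*h**2 (l(h) = (5*h)*(-5*h) = -25*h**2)
l(16) - 1*321 = -25*16**2 - 1*321 = -25*256 - 321 = -6400 - 321 = -6721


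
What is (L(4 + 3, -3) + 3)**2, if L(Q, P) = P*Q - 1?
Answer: 361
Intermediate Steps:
L(Q, P) = -1 + P*Q
(L(4 + 3, -3) + 3)**2 = ((-1 - 3*(4 + 3)) + 3)**2 = ((-1 - 3*7) + 3)**2 = ((-1 - 21) + 3)**2 = (-22 + 3)**2 = (-19)**2 = 361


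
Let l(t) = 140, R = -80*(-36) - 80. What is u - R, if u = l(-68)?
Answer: -2660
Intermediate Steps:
R = 2800 (R = 2880 - 80 = 2800)
u = 140
u - R = 140 - 1*2800 = 140 - 2800 = -2660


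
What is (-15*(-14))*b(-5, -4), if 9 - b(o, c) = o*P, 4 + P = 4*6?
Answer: 22890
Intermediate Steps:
P = 20 (P = -4 + 4*6 = -4 + 24 = 20)
b(o, c) = 9 - 20*o (b(o, c) = 9 - o*20 = 9 - 20*o)
(-15*(-14))*b(-5, -4) = (-15*(-14))*(9 - 20*(-5)) = 210*(9 + 100) = 210*109 = 22890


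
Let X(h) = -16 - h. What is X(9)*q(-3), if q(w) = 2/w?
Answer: 50/3 ≈ 16.667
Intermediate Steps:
X(9)*q(-3) = (-16 - 1*9)*(2/(-3)) = (-16 - 9)*(2*(-⅓)) = -25*(-⅔) = 50/3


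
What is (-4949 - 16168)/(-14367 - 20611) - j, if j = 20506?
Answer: -717237751/34978 ≈ -20505.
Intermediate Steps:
(-4949 - 16168)/(-14367 - 20611) - j = (-4949 - 16168)/(-14367 - 20611) - 1*20506 = -21117/(-34978) - 20506 = -21117*(-1/34978) - 20506 = 21117/34978 - 20506 = -717237751/34978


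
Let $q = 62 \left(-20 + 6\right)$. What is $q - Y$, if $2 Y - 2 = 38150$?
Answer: $-19944$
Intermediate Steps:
$q = -868$ ($q = 62 \left(-14\right) = -868$)
$Y = 19076$ ($Y = 1 + \frac{1}{2} \cdot 38150 = 1 + 19075 = 19076$)
$q - Y = -868 - 19076 = -19944$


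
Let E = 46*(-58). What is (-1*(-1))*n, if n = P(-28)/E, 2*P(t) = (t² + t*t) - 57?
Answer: -1511/5336 ≈ -0.28317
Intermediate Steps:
P(t) = -57/2 + t² (P(t) = ((t² + t*t) - 57)/2 = ((t² + t²) - 57)/2 = (2*t² - 57)/2 = (-57 + 2*t²)/2 = -57/2 + t²)
E = -2668
n = -1511/5336 (n = (-57/2 + (-28)²)/(-2668) = (-57/2 + 784)*(-1/2668) = (1511/2)*(-1/2668) = -1511/5336 ≈ -0.28317)
(-1*(-1))*n = -1*(-1)*(-1511/5336) = 1*(-1511/5336) = -1511/5336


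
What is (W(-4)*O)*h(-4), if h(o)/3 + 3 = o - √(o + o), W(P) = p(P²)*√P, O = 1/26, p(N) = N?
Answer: -336*I/13 + 96*√2/13 ≈ 10.443 - 25.846*I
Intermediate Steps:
O = 1/26 ≈ 0.038462
W(P) = P^(5/2) (W(P) = P²*√P = P^(5/2))
h(o) = -9 + 3*o - 3*√2*√o (h(o) = -9 + 3*(o - √(o + o)) = -9 + 3*(o - √(2*o)) = -9 + 3*(o - √2*√o) = -9 + (3*o - 3*√2*√o) = -9 + 3*o - 3*√2*√o)
(W(-4)*O)*h(-4) = ((-4)^(5/2)*(1/26))*(-9 + 3*(-4) - 3*√2*√(-4)) = ((32*I)*(1/26))*(-9 - 12 - 3*√2*2*I) = (16*I/13)*(-9 - 12 - 6*I*√2) = (16*I/13)*(-21 - 6*I*√2) = 16*I*(-21 - 6*I*√2)/13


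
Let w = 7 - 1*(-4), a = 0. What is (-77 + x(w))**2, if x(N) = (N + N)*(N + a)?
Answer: 27225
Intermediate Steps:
w = 11 (w = 7 + 4 = 11)
x(N) = 2*N**2 (x(N) = (N + N)*(N + 0) = (2*N)*N = 2*N**2)
(-77 + x(w))**2 = (-77 + 2*11**2)**2 = (-77 + 2*121)**2 = (-77 + 242)**2 = 165**2 = 27225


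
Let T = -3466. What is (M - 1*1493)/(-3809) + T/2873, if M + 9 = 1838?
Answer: -1089794/841789 ≈ -1.2946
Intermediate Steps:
M = 1829 (M = -9 + 1838 = 1829)
(M - 1*1493)/(-3809) + T/2873 = (1829 - 1*1493)/(-3809) - 3466/2873 = (1829 - 1493)*(-1/3809) - 3466*1/2873 = 336*(-1/3809) - 3466/2873 = -336/3809 - 3466/2873 = -1089794/841789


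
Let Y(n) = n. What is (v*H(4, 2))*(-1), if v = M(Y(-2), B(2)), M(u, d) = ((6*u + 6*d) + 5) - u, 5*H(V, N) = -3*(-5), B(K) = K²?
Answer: -57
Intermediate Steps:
H(V, N) = 3 (H(V, N) = (-3*(-5))/5 = (⅕)*15 = 3)
M(u, d) = 5 + 5*u + 6*d (M(u, d) = ((6*d + 6*u) + 5) - u = (5 + 6*d + 6*u) - u = 5 + 5*u + 6*d)
v = 19 (v = 5 + 5*(-2) + 6*2² = 5 - 10 + 6*4 = 5 - 10 + 24 = 19)
(v*H(4, 2))*(-1) = (19*3)*(-1) = 57*(-1) = -57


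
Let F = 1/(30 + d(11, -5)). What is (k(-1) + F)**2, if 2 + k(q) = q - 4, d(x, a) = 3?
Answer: 52900/1089 ≈ 48.577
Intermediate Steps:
k(q) = -6 + q (k(q) = -2 + (q - 4) = -2 + (-4 + q) = -6 + q)
F = 1/33 (F = 1/(30 + 3) = 1/33 ≈ 0.030303)
(k(-1) + F)**2 = ((-6 - 1) + 1/33)**2 = (-7 + 1/33)**2 = (-230/33)**2 = 52900/1089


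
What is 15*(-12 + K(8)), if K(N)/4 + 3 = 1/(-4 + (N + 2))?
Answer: -350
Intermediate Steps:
K(N) = -12 + 4/(-2 + N) (K(N) = -12 + 4/(-4 + (N + 2)) = -12 + 4/(-4 + (2 + N)) = -12 + 4/(-2 + N))
15*(-12 + K(8)) = 15*(-12 + 4*(7 - 3*8)/(-2 + 8)) = 15*(-12 + 4*(7 - 24)/6) = 15*(-12 + 4*(⅙)*(-17)) = 15*(-12 - 34/3) = 15*(-70/3) = -350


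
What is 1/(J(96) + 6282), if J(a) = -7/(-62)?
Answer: 62/389491 ≈ 0.00015918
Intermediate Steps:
J(a) = 7/62 (J(a) = -7*(-1/62) = 7/62)
1/(J(96) + 6282) = 1/(7/62 + 6282) = 1/(389491/62) = 62/389491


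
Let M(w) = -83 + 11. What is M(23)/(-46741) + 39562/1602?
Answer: 924641393/37439541 ≈ 24.697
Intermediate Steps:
M(w) = -72
M(23)/(-46741) + 39562/1602 = -72/(-46741) + 39562/1602 = -72*(-1/46741) + 39562*(1/1602) = 72/46741 + 19781/801 = 924641393/37439541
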